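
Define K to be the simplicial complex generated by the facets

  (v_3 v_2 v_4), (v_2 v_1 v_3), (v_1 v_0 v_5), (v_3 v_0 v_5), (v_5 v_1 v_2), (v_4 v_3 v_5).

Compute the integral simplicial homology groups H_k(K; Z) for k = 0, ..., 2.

K has 6 vertices, 12 edges, 6 triangles.
rank ∂_0 = 0, rank ∂_1 = 5 ⇒ b_0 = 6 − 0 − 5 = 1; all invariant factors of ∂_1 are 1 so no torsion. So H_0 ≅ Z.
rank ∂_1 = 5, rank ∂_2 = 6 ⇒ b_1 = 12 − 5 − 6 = 1; all invariant factors of ∂_2 are 1 so no torsion. So H_1 ≅ Z.
rank ∂_2 = 6, rank ∂_3 = 0 ⇒ b_2 = 6 − 6 − 0 = 0. So H_2 ≅ 0.

H_0 ≅ Z,  H_1 ≅ Z,  H_2 = 0.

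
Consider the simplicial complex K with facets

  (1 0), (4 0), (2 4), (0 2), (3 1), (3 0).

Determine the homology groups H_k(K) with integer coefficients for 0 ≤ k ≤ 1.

We work with the vertex ordering 0 < 1 < 2 < 3 < 4. The simplices of K, each written with vertices in increasing order, are:

  0-simplices (5): [0], [1], [2], [3], [4]
  1-simplices (6): [0,1], [0,2], [0,3], [0,4], [1,3], [2,4]

so the chain groups are C_0 ≅ Z^5, C_1 ≅ Z^6.

∂_1: C_1 → C_0 sends each edge [p,q] (with p < q) to q − p. For instance
  ∂[0,3] = [3] − [0].
The 5×6 boundary matrix has rank 4 and Smith normal form diag(1,1,1,1).

From H_k ≅ ker(∂_k) / im(∂_{k+1}) we obtain:

  H_0: rank C_0 − rank ∂_1 = 5 − 4 = 1, and the invariant factors of ∂_1 are all 1, so H_0 = Z.
  H_1: rank ker ∂_1 − rank ∂_2 = (6 − 4) − 0 = 2, and there is no ∂_2, so H_1 = Z^2.

H_0 = Z,  H_1 = Z^2.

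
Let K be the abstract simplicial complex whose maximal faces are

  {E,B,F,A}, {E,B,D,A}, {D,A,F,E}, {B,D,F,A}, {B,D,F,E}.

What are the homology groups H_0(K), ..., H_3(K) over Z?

H_0 ≅ Z,  H_1 = 0,  H_2 = 0,  H_3 ≅ Z.

Take the total order A < B < D < E < F on the vertex set. Then K (dimension 3) consists of the simplices:

  0-simplices (5): A, B, D, E, F
  1-simplices (10): AB, AD, AE, AF, BD, BE, BF, DE, DF, EF
  2-simplices (10): ABD, ABE, ABF, ADE, ADF, AEF, BDE, BDF, BEF, DEF
  3-simplices (5): ABDE, ABDF, ABEF, ADEF, BDEF

Hence C_0 ≅ Z^5, C_1 ≅ Z^10, C_2 ≅ Z^10, C_3 ≅ Z^5.

∂_1: C_1 → C_0 sends each edge [p,q] (with p < q) to q − p.
The 5×10 boundary matrix has rank 4 and Smith normal form diag(1,1,1,1).

Boundary ∂_2: C_2 → C_1 sends each 2-simplex [p,q,r] to [q,r] − [p,r] + [p,q]. For instance
  ∂BDF = DF − BF + BD,
  ∂ABE = BE − AE + AB.
The resulting 10×10 matrix has rank 6, and its Smith normal form has invariant factors (1,1,1,1,1,1).

The boundary map ∂_3: C_3 → C_2 sends each 3-simplex σ to the alternating sum Σ_i (−1)^i (σ with its i-th vertex removed). For instance
  ∂BDEF = DEF − BEF + BDF − BDE,
  ∂ABEF = BEF − AEF + ABF − ABE.
The 10×5 boundary matrix has rank 4 and Smith normal form diag(1,1,1,1).

Computing H_k = (kernel of ∂_k) / (image of ∂_{k+1}):

  H_0: rank C_0 − rank ∂_1 = 5 − 4 = 1, and the invariant factors of ∂_1 are all 1, so H_0 ≅ Z.
  H_1: rank ker ∂_1 − rank ∂_2 = (10 − 4) − 6 = 0, and the invariant factors of ∂_2 are all 1, so H_1 ≅ 0.
  H_2: rank ker ∂_2 − rank ∂_3 = (10 − 6) − 4 = 0, and the invariant factors of ∂_3 are all 1, so H_2 ≅ 0.
  H_3: rank ker ∂_3 − rank ∂_4 = (5 − 4) − 0 = 1, and there is no ∂_4, so H_3 ≅ Z.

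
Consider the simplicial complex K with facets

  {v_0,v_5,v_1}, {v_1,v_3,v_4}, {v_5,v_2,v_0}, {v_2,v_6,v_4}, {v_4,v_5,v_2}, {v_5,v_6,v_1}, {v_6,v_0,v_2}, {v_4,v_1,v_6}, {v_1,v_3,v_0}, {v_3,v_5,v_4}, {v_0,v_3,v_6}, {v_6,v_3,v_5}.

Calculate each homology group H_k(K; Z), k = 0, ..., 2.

H_0 = Z,  H_1 = Z_2,  H_2 = 0.

K has 7 vertices, 18 edges, 12 triangles.
rank ∂_0 = 0, rank ∂_1 = 6 ⇒ b_0 = 7 − 0 − 6 = 1; all invariant factors of ∂_1 are 1 so no torsion. So H_0 ≅ Z.
rank ∂_1 = 6, rank ∂_2 = 12 ⇒ b_1 = 18 − 6 − 12 = 0; ∂_2 has invariant factor(s) [2] giving torsion. So H_1 ≅ Z_2.
rank ∂_2 = 12, rank ∂_3 = 0 ⇒ b_2 = 12 − 12 − 0 = 0. So H_2 ≅ 0.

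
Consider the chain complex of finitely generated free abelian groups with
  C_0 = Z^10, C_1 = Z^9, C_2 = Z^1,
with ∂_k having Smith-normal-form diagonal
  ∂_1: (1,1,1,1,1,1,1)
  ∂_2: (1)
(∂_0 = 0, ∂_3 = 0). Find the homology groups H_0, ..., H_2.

H_0 ≅ Z^3,  H_1 ≅ Z,  H_2 = 0.

H_0: b_0 = 10 − 0 − 7 = 3; torsion from ∂_1 factors > 1: none. So H_0 ≅ Z^3.
H_1: b_1 = 9 − 7 − 1 = 1; torsion from ∂_2 factors > 1: none. So H_1 ≅ Z.
H_2: b_2 = 1 − 1 − 0 = 0; torsion from ∂_3 factors > 1: none. So H_2 ≅ 0.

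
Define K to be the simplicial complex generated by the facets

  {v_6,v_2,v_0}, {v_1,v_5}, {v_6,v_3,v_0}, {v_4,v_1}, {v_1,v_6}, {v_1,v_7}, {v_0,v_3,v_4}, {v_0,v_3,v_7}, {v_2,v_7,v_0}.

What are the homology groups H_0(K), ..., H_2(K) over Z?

Fix the vertex order v_0 < v_1 < v_2 < v_3 < v_4 < v_5 < v_6 < v_7 and write every simplex with vertices in increasing order. Then dim K = 2 and the simplices of K are:

  0-simplices (8): [v_0], [v_1], [v_2], [v_3], [v_4], [v_5], [v_6], [v_7]
  1-simplices (14): [v_0,v_2], [v_0,v_3], [v_0,v_4], [v_0,v_6], [v_0,v_7], [v_1,v_4], [v_1,v_5], [v_1,v_6], [v_1,v_7], [v_2,v_6], [v_2,v_7], [v_3,v_4], [v_3,v_6], [v_3,v_7]
  2-simplices (5): [v_0,v_2,v_6], [v_0,v_2,v_7], [v_0,v_3,v_4], [v_0,v_3,v_6], [v_0,v_3,v_7]

giving chain groups C_0 ≅ Z^8, C_1 ≅ Z^14, C_2 ≅ Z^5.

The boundary map ∂_1: C_1 → C_0 sends each edge [p,q] (with p < q) to q − p.
The resulting 8×14 matrix has rank 7, and its Smith normal form has invariant factors (1,1,1,1,1,1,1).

Boundary ∂_2: C_2 → C_1 acts by ∂[p,q,r] = [q,r] − [p,r] + [p,q]. For instance
  ∂[v_0,v_3,v_4] = [v_3,v_4] − [v_0,v_4] + [v_0,v_3],
  ∂[v_0,v_3,v_7] = [v_3,v_7] − [v_0,v_7] + [v_0,v_3].
The resulting 14×5 matrix has rank 5, and its Smith normal form has invariant factors (1,1,1,1,1).

Computing H_k = (kernel of ∂_k) / (image of ∂_{k+1}):

  H_0: rank C_0 − rank ∂_1 = 8 − 7 = 1, and the invariant factors of ∂_1 are all 1, so H_0 = Z.
  H_1: rank ker ∂_1 − rank ∂_2 = (14 − 7) − 5 = 2, and the invariant factors of ∂_2 are all 1, so H_1 = Z^2.
  H_2: rank ker ∂_2 − rank ∂_3 = (5 − 5) − 0 = 0, and there is no ∂_3, so H_2 = 0.

As a check, the Euler characteristic is 8 − 14 + 5 = -1, which agrees with 1 − 2 + 0 = -1.

H_0 = Z,  H_1 = Z^2,  H_2 = 0.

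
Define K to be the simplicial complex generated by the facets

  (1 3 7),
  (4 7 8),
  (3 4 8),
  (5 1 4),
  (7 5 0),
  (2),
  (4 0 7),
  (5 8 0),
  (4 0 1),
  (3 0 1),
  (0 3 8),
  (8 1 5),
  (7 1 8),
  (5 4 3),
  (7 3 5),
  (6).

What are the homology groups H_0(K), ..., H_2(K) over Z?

H_0 ≅ Z^3,  H_1 ≅ Z^2,  H_2 ≅ Z.

Fix the vertex order 0 < 1 < 2 < 3 < 4 < 5 < 6 < 7 < 8 and write every simplex with vertices in increasing order. Then dim K = 2 and the simplices of K are:

  0-simplices (9): [0], [1], [2], [3], [4], [5], [6], [7], [8]
  1-simplices (21): [0,1], [0,3], [0,4], [0,5], [0,7], [0,8], [1,3], [1,4], [1,5], [1,7], [1,8], [3,4], [3,5], [3,7], [3,8], [4,5], [4,7], [4,8], [5,7], [5,8], [7,8]
  2-simplices (14): [0,1,3], [0,1,4], [0,3,8], [0,4,7], [0,5,7], [0,5,8], [1,3,7], [1,4,5], [1,5,8], [1,7,8], [3,4,5], [3,4,8], [3,5,7], [4,7,8]

so the chain groups are C_0 ≅ Z^9, C_1 ≅ Z^21, C_2 ≅ Z^14.

The boundary map ∂_1: C_1 → C_0 sends each edge [p,q] (with p < q) to q − p. For instance
  ∂[1,4] = [4] − [1].
This gives a 9×21 integer matrix of rank 6; reducing to Smith normal form yields diagonal entries (1,1,1,1,1,1).

∂_2: C_2 → C_1 acts by ∂[p,q,r] = [q,r] − [p,r] + [p,q]. For instance
  ∂[1,4,5] = [4,5] − [1,5] + [1,4],
  ∂[3,4,8] = [4,8] − [3,8] + [3,4].
The 21×14 boundary matrix has rank 13 and Smith normal form diag(1,1,1,1,1,1,1,1,1,1,1,1,1).

From H_k ≅ ker(∂_k) / im(∂_{k+1}) we obtain:

  H_0: rank C_0 − rank ∂_1 = 9 − 6 = 3, and the invariant factors of ∂_1 are all 1, so H_0 ≅ Z^3.
  H_1: rank ker ∂_1 − rank ∂_2 = (21 − 6) − 13 = 2, and the invariant factors of ∂_2 are all 1, so H_1 ≅ Z^2.
  H_2: rank ker ∂_2 − rank ∂_3 = (14 − 13) − 0 = 1, and there is no ∂_3, so H_2 ≅ Z.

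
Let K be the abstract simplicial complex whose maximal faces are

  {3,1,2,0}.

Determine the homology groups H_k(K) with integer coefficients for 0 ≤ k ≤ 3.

H_0 = Z,  H_1 = 0,  H_2 = 0,  H_3 = 0.

Fix the vertex order 0 < 1 < 2 < 3 and write every simplex with vertices in increasing order. Then dim K = 3 and the simplices of K are:

  0-simplices (4): [0], [1], [2], [3]
  1-simplices (6): [0,1], [0,2], [0,3], [1,2], [1,3], [2,3]
  2-simplices (4): [0,1,2], [0,1,3], [0,2,3], [1,2,3]
  3-simplices (1): [0,1,2,3]

Hence C_0 ≅ Z^4, C_1 ≅ Z^6, C_2 ≅ Z^4, C_3 ≅ Z^1.

Boundary ∂_1: C_1 → C_0 sends each edge [p,q] (with p < q) to q − p. For instance
  ∂[0,2] = [2] − [0].
The resulting 4×6 matrix has rank 3, and its Smith normal form has invariant factors (1,1,1).

The boundary map ∂_2: C_2 → C_1 sends each 2-simplex [p,q,r] to [q,r] − [p,r] + [p,q]. For instance
  ∂[0,2,3] = [2,3] − [0,3] + [0,2],
  ∂[1,2,3] = [2,3] − [1,3] + [1,2].
The resulting 6×4 matrix has rank 3, and its Smith normal form has invariant factors (1,1,1).

∂_3: C_3 → C_2 sends each 3-simplex σ to the alternating sum Σ_i (−1)^i (σ with its i-th vertex removed). For instance
  ∂[0,1,2,3] = [1,2,3] − [0,2,3] + [0,1,3] − [0,1,2].
As a 4×1 matrix over Z this has rank 1, with invariant factors (1).

From H_k ≅ ker(∂_k) / im(∂_{k+1}) we obtain:

  H_0: rank C_0 − rank ∂_1 = 4 − 3 = 1, and the invariant factors of ∂_1 are all 1, so H_0 ≅ Z.
  H_1: rank ker ∂_1 − rank ∂_2 = (6 − 3) − 3 = 0, and the invariant factors of ∂_2 are all 1, so H_1 ≅ 0.
  H_2: rank ker ∂_2 − rank ∂_3 = (4 − 3) − 1 = 0, and the invariant factors of ∂_3 are all 1, so H_2 ≅ 0.
  H_3: rank ker ∂_3 − rank ∂_4 = (1 − 1) − 0 = 0, and there is no ∂_4, so H_3 ≅ 0.

(K is a triangulation of the 3-simplex.)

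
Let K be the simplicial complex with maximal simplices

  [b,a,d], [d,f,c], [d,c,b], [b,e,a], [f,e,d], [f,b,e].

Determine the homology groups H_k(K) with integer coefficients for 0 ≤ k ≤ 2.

H_0 ≅ Z,  H_1 ≅ Z,  H_2 = 0.

Order the vertices as a < b < c < d < e < f. Listing each simplex with vertices in this order, K has dimension 2 with simplices:

  0-simplices (6): a, b, c, d, e, f
  1-simplices (12): ab, ad, ae, bc, bd, be, bf, cd, cf, de, df, ef
  2-simplices (6): abd, abe, bcd, bef, cdf, def

so the chain groups are C_0 ≅ Z^6, C_1 ≅ Z^12, C_2 ≅ Z^6.

Boundary ∂_1: C_1 → C_0 maps an edge to its endpoints' difference, ∂[p,q] = q − p. For instance
  ∂bd = d − b.
The 6×12 boundary matrix has rank 5 and Smith normal form diag(1,1,1,1,1).

Boundary ∂_2: C_2 → C_1 maps a triangle to the signed sum of its edges. For instance
  ∂abe = be − ae + ab,
  ∂bcd = cd − bd + bc.
The 12×6 boundary matrix has rank 6 and Smith normal form diag(1,1,1,1,1,1).

Now H_k = ker ∂_k / im ∂_{k+1}, so:

  H_0: rank C_0 − rank ∂_1 = 6 − 5 = 1, and the invariant factors of ∂_1 are all 1, so H_0 = Z.
  H_1: rank ker ∂_1 − rank ∂_2 = (12 − 5) − 6 = 1, and the invariant factors of ∂_2 are all 1, so H_1 = Z.
  H_2: rank ker ∂_2 − rank ∂_3 = (6 − 6) − 0 = 0, and there is no ∂_3, so H_2 = 0.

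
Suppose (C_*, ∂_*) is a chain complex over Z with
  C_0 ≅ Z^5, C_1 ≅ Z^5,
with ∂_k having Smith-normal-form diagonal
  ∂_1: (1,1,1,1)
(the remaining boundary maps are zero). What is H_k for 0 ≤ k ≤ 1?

H_0: b_0 = 5 − 0 − 4 = 1; torsion from ∂_1 factors > 1: none. So H_0 = Z.
H_1: b_1 = 5 − 4 − 0 = 1; torsion from ∂_2 factors > 1: none. So H_1 = Z.

H_0 = Z,  H_1 = Z.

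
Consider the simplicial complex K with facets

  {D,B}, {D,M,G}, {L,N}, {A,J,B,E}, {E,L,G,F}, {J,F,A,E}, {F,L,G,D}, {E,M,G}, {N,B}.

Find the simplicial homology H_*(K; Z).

H_0 = Z,  H_1 = Z^2,  H_2 = 0,  H_3 = 0.

Order the vertices as A < B < D < E < F < G < J < L < M < N. Listing each simplex with vertices in this order, K has dimension 3 with simplices:

  0-simplices (10): A, B, D, E, F, G, J, L, M, N
  1-simplices (23): AB, AE, AF, AJ, BD, BE, BJ, BN, DF, DG, DL, DM, EF, EG, EJ, EL, EM, FG, FJ, FL, GL, GM, LN
  2-simplices (16): ABE, ABJ, AEF, AEJ, AFJ, BEJ, DFG, DFL, DGL, DGM, EFG, EFJ, EFL, EGL, EGM, FGL
  3-simplices (4): ABEJ, AEFJ, DFGL, EFGL

Hence C_0 ≅ Z^10, C_1 ≅ Z^23, C_2 ≅ Z^16, C_3 ≅ Z^4.

Boundary ∂_1: C_1 → C_0 sends each edge [p,q] (with p < q) to q − p.
This gives a 10×23 integer matrix of rank 9; reducing to Smith normal form yields diagonal entries (1,1,1,1,1,1,1,1,1).

∂_2: C_2 → C_1 maps a triangle to the signed sum of its edges. For instance
  ∂EGL = GL − EL + EG,
  ∂ABE = BE − AE + AB.
The resulting 23×16 matrix has rank 12, and its Smith normal form has invariant factors (1,1,1,1,1,1,1,1,1,1,1,1).

Boundary ∂_3: C_3 → C_2 sends each 3-simplex σ to the alternating sum Σ_i (−1)^i (σ with its i-th vertex removed). For instance
  ∂DFGL = FGL − DGL + DFL − DFG,
  ∂ABEJ = BEJ − AEJ + ABJ − ABE.
The 16×4 boundary matrix has rank 4 and Smith normal form diag(1,1,1,1).

Reading off H_k = ker ∂_k / im ∂_{k+1}:

  H_0: rank C_0 − rank ∂_1 = 10 − 9 = 1, and the invariant factors of ∂_1 are all 1, so H_0 = Z.
  H_1: rank ker ∂_1 − rank ∂_2 = (23 − 9) − 12 = 2, and the invariant factors of ∂_2 are all 1, so H_1 = Z^2.
  H_2: rank ker ∂_2 − rank ∂_3 = (16 − 12) − 4 = 0, and the invariant factors of ∂_3 are all 1, so H_2 = 0.
  H_3: rank ker ∂_3 − rank ∂_4 = (4 − 4) − 0 = 0, and there is no ∂_4, so H_3 = 0.

As a check, the Euler characteristic is 10 − 23 + 16 − 4 = -1, which agrees with 1 − 2 + 0 − 0 = -1.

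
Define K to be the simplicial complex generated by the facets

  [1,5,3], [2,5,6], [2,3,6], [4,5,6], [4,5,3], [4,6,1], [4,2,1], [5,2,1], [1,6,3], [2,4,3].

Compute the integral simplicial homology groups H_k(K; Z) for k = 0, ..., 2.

H_0 = Z,  H_1 = Z/2,  H_2 = 0.

Fix the vertex order 1 < 2 < 3 < 4 < 5 < 6 and write every simplex with vertices in increasing order. Then dim K = 2 and the simplices of K are:

  0-simplices (6): [1], [2], [3], [4], [5], [6]
  1-simplices (15): [1,2], [1,3], [1,4], [1,5], [1,6], [2,3], [2,4], [2,5], [2,6], [3,4], [3,5], [3,6], [4,5], [4,6], [5,6]
  2-simplices (10): [1,2,4], [1,2,5], [1,3,5], [1,3,6], [1,4,6], [2,3,4], [2,3,6], [2,5,6], [3,4,5], [4,5,6]

so the chain groups are C_0 ≅ Z^6, C_1 ≅ Z^15, C_2 ≅ Z^10.

The boundary map ∂_1: C_1 → C_0 maps an edge to its endpoints' difference, ∂[p,q] = q − p. For instance
  ∂[2,6] = [6] − [2].
As a 6×15 matrix over Z this has rank 5, with invariant factors (1,1,1,1,1).

Boundary ∂_2: C_2 → C_1 maps a triangle to the signed sum of its edges. For instance
  ∂[1,2,5] = [2,5] − [1,5] + [1,2],
  ∂[2,3,6] = [3,6] − [2,6] + [2,3].
The 15×10 boundary matrix has rank 10 and Smith normal form diag(1,1,1,1,1,1,1,1,1,2).

From H_k ≅ ker(∂_k) / im(∂_{k+1}) we obtain:

  H_0: rank C_0 − rank ∂_1 = 6 − 5 = 1, and the invariant factors of ∂_1 are all 1, so H_0 = Z.
  H_1: rank ker ∂_1 − rank ∂_2 = (15 − 5) − 10 = 0, and ∂_2 has invariant factor 2 > 1, so H_1 = Z/2.
  H_2: rank ker ∂_2 − rank ∂_3 = (10 − 10) − 0 = 0, and there is no ∂_3, so H_2 = 0.

(K is a triangulation of the real projective plane RP^2.)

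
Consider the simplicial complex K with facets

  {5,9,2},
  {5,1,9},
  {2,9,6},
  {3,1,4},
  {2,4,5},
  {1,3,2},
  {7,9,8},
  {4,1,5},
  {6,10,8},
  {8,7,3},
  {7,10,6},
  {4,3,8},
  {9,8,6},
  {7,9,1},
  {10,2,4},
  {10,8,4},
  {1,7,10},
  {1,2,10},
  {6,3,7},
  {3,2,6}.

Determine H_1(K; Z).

K has 10 vertices, 30 edges, 20 triangles.
rank ∂_1 = 9, rank ∂_2 = 20 ⇒ b_1 = 30 − 9 − 20 = 1; ∂_2 has invariant factor(s) [2] giving torsion. So H_1 ≅ Z ⊕ Z/2Z.

H_1 = Z ⊕ Z/2Z.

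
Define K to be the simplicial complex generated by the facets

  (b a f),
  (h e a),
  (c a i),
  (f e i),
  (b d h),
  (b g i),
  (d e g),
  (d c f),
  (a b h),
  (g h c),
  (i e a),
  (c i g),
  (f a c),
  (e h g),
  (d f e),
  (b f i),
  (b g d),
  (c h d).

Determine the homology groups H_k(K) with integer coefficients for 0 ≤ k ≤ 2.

H_0 = Z,  H_1 = Z × Z/2,  H_2 = 0.

Fix the vertex order a < b < c < d < e < f < g < h < i and write every simplex with vertices in increasing order. Then dim K = 2 and the simplices of K are:

  0-simplices (9): a, b, c, d, e, f, g, h, i
  1-simplices (27): ab, ac, ae, af, ah, ai, bd, bf, bg, bh, bi, cd, cf, cg, ch, ci, de, df, dg, dh, ef, eg, eh, ei, fi, gh, gi
  2-simplices (18): abf, abh, acf, aci, aeh, aei, bdg, bdh, bfi, bgi, cdf, cdh, cgh, cgi, def, deg, efi, egh

so the chain groups are C_0 ≅ Z^9, C_1 ≅ Z^27, C_2 ≅ Z^18.

The boundary map ∂_1: C_1 → C_0 sends each edge [p,q] (with p < q) to q − p. For instance
  ∂dg = g − d.
The 9×27 boundary matrix has rank 8 and Smith normal form diag(1,1,1,1,1,1,1,1).

∂_2: C_2 → C_1 sends each 2-simplex [p,q,r] to [q,r] − [p,r] + [p,q]. For instance
  ∂bgi = gi − bi + bg,
  ∂cgi = gi − ci + cg.
The resulting 27×18 matrix has rank 18, and its Smith normal form has invariant factors (1,1,1,1,1,1,1,1,1,1,1,1,1,1,1,1,1,2).

Now H_k = ker ∂_k / im ∂_{k+1}, so:

  H_0: rank C_0 − rank ∂_1 = 9 − 8 = 1, and the invariant factors of ∂_1 are all 1, so H_0 ≅ Z.
  H_1: rank ker ∂_1 − rank ∂_2 = (27 − 8) − 18 = 1, and ∂_2 has invariant factor 2 > 1, so H_1 ≅ Z × Z/2.
  H_2: rank ker ∂_2 − rank ∂_3 = (18 − 18) − 0 = 0, and there is no ∂_3, so H_2 ≅ 0.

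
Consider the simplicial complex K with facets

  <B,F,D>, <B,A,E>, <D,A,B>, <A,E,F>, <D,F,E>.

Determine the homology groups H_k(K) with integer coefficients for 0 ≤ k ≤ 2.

H_0 = Z,  H_1 = Z,  H_2 = 0.

We work with the vertex ordering A < B < D < E < F. The simplices of K, each written with vertices in increasing order, are:

  0-simplices (5): A, B, D, E, F
  1-simplices (10): AB, AD, AE, AF, BD, BE, BF, DE, DF, EF
  2-simplices (5): ABD, ABE, AEF, BDF, DEF

giving chain groups C_0 ≅ Z^5, C_1 ≅ Z^10, C_2 ≅ Z^5.

∂_1: C_1 → C_0 sends each edge [p,q] (with p < q) to q − p. For instance
  ∂AB = B − A.
This gives a 5×10 integer matrix of rank 4; reducing to Smith normal form yields diagonal entries (1,1,1,1).

Boundary ∂_2: C_2 → C_1 acts by ∂[p,q,r] = [q,r] − [p,r] + [p,q]. For instance
  ∂ABD = BD − AD + AB,
  ∂ABE = BE − AE + AB.
The 10×5 boundary matrix has rank 5 and Smith normal form diag(1,1,1,1,1).

Now H_k = ker ∂_k / im ∂_{k+1}, so:

  H_0: rank C_0 − rank ∂_1 = 5 − 4 = 1, and the invariant factors of ∂_1 are all 1, so H_0 = Z.
  H_1: rank ker ∂_1 − rank ∂_2 = (10 − 4) − 5 = 1, and the invariant factors of ∂_2 are all 1, so H_1 = Z.
  H_2: rank ker ∂_2 − rank ∂_3 = (5 − 5) − 0 = 0, and there is no ∂_3, so H_2 = 0.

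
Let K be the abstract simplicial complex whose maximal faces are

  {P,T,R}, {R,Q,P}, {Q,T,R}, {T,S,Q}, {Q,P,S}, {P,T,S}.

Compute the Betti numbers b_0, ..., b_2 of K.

b_0 = 1, b_1 = 0, b_2 = 1.

Order the vertices as P < Q < R < S < T. Listing each simplex with vertices in this order, K has dimension 2 with simplices:

  0-simplices (5): P, Q, R, S, T
  1-simplices (9): PQ, PR, PS, PT, QR, QS, QT, RT, ST
  2-simplices (6): PQR, PQS, PRT, PST, QRT, QST

giving chain groups C_0 ≅ Z^5, C_1 ≅ Z^9, C_2 ≅ Z^6.

∂_1: C_1 → C_0 sends each edge [p,q] (with p < q) to q − p. For instance
  ∂PS = S − P.
As a 5×9 matrix over Z this has rank 4, with invariant factors (1,1,1,1).

∂_2: C_2 → C_1 maps a triangle to the signed sum of its edges. For instance
  ∂PQS = QS − PS + PQ,
  ∂QRT = RT − QT + QR.
The 9×6 boundary matrix has rank 5 and Smith normal form diag(1,1,1,1,1).

Reading off H_k = ker ∂_k / im ∂_{k+1}:

  H_0: rank C_0 − rank ∂_1 = 5 − 4 = 1, and the invariant factors of ∂_1 are all 1, so H_0 ≅ Z.
  H_1: rank ker ∂_1 − rank ∂_2 = (9 − 4) − 5 = 0, and the invariant factors of ∂_2 are all 1, so H_1 ≅ 0.
  H_2: rank ker ∂_2 − rank ∂_3 = (6 − 5) − 0 = 1, and there is no ∂_3, so H_2 ≅ Z.

(K is a triangulation of the 2-sphere S^2.)

Hence the Betti numbers are b_0 = 1, b_1 = 0, b_2 = 1.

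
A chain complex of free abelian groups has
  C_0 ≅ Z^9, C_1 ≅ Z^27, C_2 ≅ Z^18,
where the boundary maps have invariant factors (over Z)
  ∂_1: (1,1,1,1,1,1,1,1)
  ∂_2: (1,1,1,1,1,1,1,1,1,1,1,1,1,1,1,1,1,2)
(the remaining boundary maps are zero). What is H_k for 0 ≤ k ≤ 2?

H_0 ≅ Z,  H_1 ≅ Z ⊕ Z/2Z,  H_2 = 0.

H_0: b_0 = 9 − 0 − 8 = 1; torsion from ∂_1 factors > 1: none. So H_0 ≅ Z.
H_1: b_1 = 27 − 8 − 18 = 1; torsion from ∂_2 factors > 1: [2]. So H_1 ≅ Z ⊕ Z/2Z.
H_2: b_2 = 18 − 18 − 0 = 0; torsion from ∂_3 factors > 1: none. So H_2 ≅ 0.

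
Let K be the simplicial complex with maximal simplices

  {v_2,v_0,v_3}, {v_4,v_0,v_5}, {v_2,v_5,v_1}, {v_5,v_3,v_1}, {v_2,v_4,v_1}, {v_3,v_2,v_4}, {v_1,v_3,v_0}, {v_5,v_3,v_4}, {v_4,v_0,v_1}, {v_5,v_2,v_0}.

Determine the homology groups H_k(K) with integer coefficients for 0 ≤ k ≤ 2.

H_0 = Z,  H_1 = Z/2,  H_2 = 0.

Take the total order v_0 < v_1 < v_2 < v_3 < v_4 < v_5 on the vertex set. Then K (dimension 2) consists of the simplices:

  0-simplices (6): [v_0], [v_1], [v_2], [v_3], [v_4], [v_5]
  1-simplices (15): (15 of them)
  2-simplices (10): [v_0,v_1,v_3], [v_0,v_1,v_4], [v_0,v_2,v_3], [v_0,v_2,v_5], [v_0,v_4,v_5], [v_1,v_2,v_4], [v_1,v_2,v_5], [v_1,v_3,v_5], [v_2,v_3,v_4], [v_3,v_4,v_5]

Hence C_0 ≅ Z^6, C_1 ≅ Z^15, C_2 ≅ Z^10.

The boundary map ∂_1: C_1 → C_0 maps an edge to its endpoints' difference, ∂[p,q] = q − p.
This gives a 6×15 integer matrix of rank 5; reducing to Smith normal form yields diagonal entries (1,1,1,1,1).

∂_2: C_2 → C_1 acts by ∂[p,q,r] = [q,r] − [p,r] + [p,q]. For instance
  ∂[v_0,v_1,v_4] = [v_1,v_4] − [v_0,v_4] + [v_0,v_1],
  ∂[v_1,v_3,v_5] = [v_3,v_5] − [v_1,v_5] + [v_1,v_3].
The 15×10 boundary matrix has rank 10 and Smith normal form diag(1,1,1,1,1,1,1,1,1,2).

Computing H_k = (kernel of ∂_k) / (image of ∂_{k+1}):

  H_0: rank C_0 − rank ∂_1 = 6 − 5 = 1, and the invariant factors of ∂_1 are all 1, so H_0 ≅ Z.
  H_1: rank ker ∂_1 − rank ∂_2 = (15 − 5) − 10 = 0, and ∂_2 has invariant factor 2 > 1, so H_1 ≅ Z/2.
  H_2: rank ker ∂_2 − rank ∂_3 = (10 − 10) − 0 = 0, and there is no ∂_3, so H_2 ≅ 0.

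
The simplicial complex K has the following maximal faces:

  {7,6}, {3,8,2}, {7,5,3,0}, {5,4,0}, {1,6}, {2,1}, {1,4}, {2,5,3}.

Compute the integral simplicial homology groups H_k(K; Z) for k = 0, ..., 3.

H_0 = Z,  H_1 = Z^2,  H_2 = 0,  H_3 = 0.

Fix the vertex order 0 < 1 < 2 < 3 < 4 < 5 < 6 < 7 < 8 and write every simplex with vertices in increasing order. Then dim K = 3 and the simplices of K are:

  0-simplices (9): [0], [1], [2], [3], [4], [5], [6], [7], [8]
  1-simplices (16): [0,3], [0,4], [0,5], [0,7], [1,2], [1,4], [1,6], [2,3], [2,5], [2,8], [3,5], [3,7], [3,8], [4,5], [5,7], [6,7]
  2-simplices (7): [0,3,5], [0,3,7], [0,4,5], [0,5,7], [2,3,5], [2,3,8], [3,5,7]
  3-simplices (1): [0,3,5,7]

Hence C_0 ≅ Z^9, C_1 ≅ Z^16, C_2 ≅ Z^7, C_3 ≅ Z^1.

∂_1: C_1 → C_0 is given by ∂[p,q] = [q] − [p]. For instance
  ∂[1,6] = [6] − [1].
This gives a 9×16 integer matrix of rank 8; reducing to Smith normal form yields diagonal entries (1,1,1,1,1,1,1,1).

∂_2: C_2 → C_1 acts by ∂[p,q,r] = [q,r] − [p,r] + [p,q]. For instance
  ∂[0,3,7] = [3,7] − [0,7] + [0,3],
  ∂[0,5,7] = [5,7] − [0,7] + [0,5].
This gives a 16×7 integer matrix of rank 6; reducing to Smith normal form yields diagonal entries (1,1,1,1,1,1).

The boundary map ∂_3: C_3 → C_2 sends each 3-simplex σ to the alternating sum Σ_i (−1)^i (σ with its i-th vertex removed). For instance
  ∂[0,3,5,7] = [3,5,7] − [0,5,7] + [0,3,7] − [0,3,5].
This gives a 7×1 integer matrix of rank 1; reducing to Smith normal form yields diagonal entries (1).

Now H_k = ker ∂_k / im ∂_{k+1}, so:

  H_0: rank C_0 − rank ∂_1 = 9 − 8 = 1, and the invariant factors of ∂_1 are all 1, so H_0 ≅ Z.
  H_1: rank ker ∂_1 − rank ∂_2 = (16 − 8) − 6 = 2, and the invariant factors of ∂_2 are all 1, so H_1 ≅ Z^2.
  H_2: rank ker ∂_2 − rank ∂_3 = (7 − 6) − 1 = 0, and the invariant factors of ∂_3 are all 1, so H_2 ≅ 0.
  H_3: rank ker ∂_3 − rank ∂_4 = (1 − 1) − 0 = 0, and there is no ∂_4, so H_3 ≅ 0.

As a check, the Euler characteristic is 9 − 16 + 7 − 1 = -1, which agrees with 1 − 2 + 0 − 0 = -1.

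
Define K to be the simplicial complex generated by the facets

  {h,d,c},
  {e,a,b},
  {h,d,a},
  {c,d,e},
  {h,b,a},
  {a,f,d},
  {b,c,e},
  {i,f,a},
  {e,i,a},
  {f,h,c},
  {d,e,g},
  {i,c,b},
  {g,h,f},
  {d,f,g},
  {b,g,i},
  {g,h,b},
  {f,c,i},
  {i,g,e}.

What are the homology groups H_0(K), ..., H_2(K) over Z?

H_0 = Z,  H_1 = Z ⊕ Z/2Z,  H_2 = 0.

K has 9 vertices, 27 edges, 18 triangles.
rank ∂_0 = 0, rank ∂_1 = 8 ⇒ b_0 = 9 − 0 − 8 = 1; all invariant factors of ∂_1 are 1 so no torsion. So H_0 = Z.
rank ∂_1 = 8, rank ∂_2 = 18 ⇒ b_1 = 27 − 8 − 18 = 1; ∂_2 has invariant factor(s) [2] giving torsion. So H_1 = Z ⊕ Z/2Z.
rank ∂_2 = 18, rank ∂_3 = 0 ⇒ b_2 = 18 − 18 − 0 = 0. So H_2 = 0.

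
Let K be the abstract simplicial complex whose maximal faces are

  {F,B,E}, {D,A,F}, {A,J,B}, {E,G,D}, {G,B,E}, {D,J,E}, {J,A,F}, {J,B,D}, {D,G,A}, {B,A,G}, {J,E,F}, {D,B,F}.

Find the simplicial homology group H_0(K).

H_0 ≅ Z.

Order the vertices as A < B < D < E < F < G < J. Listing each simplex with vertices in this order, K has dimension 2 with simplices:

  0-simplices (7): A, B, D, E, F, G, J
  1-simplices (18): AB, AD, AF, AG, AJ, BD, BE, BF, BG, BJ, DE, DF, DG, DJ, EF, EG, EJ, FJ
  2-simplices (12): ABG, ABJ, ADF, ADG, AFJ, BDF, BDJ, BEF, BEG, DEG, DEJ, EFJ

Hence C_0 ≅ Z^7, C_1 ≅ Z^18, C_2 ≅ Z^12.

∂_1: C_1 → C_0 sends each edge [p,q] (with p < q) to q − p.
This gives a 7×18 integer matrix of rank 6; reducing to Smith normal form yields diagonal entries (1,1,1,1,1,1).

The boundary map ∂_2: C_2 → C_1 sends each 2-simplex [p,q,r] to [q,r] − [p,r] + [p,q]. For instance
  ∂BEG = EG − BG + BE,
  ∂ADF = DF − AF + AD.
The 18×12 boundary matrix has rank 12 and Smith normal form diag(1,1,1,1,1,1,1,1,1,1,1,2).

From H_k ≅ ker(∂_k) / im(∂_{k+1}) we obtain:

  H_0: rank C_0 − rank ∂_1 = 7 − 6 = 1, and the invariant factors of ∂_1 are all 1, so H_0 ≅ Z.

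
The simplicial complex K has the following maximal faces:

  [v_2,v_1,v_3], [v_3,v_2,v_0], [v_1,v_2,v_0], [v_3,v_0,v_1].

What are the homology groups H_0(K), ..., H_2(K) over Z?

Order the vertices as v_0 < v_1 < v_2 < v_3. Listing each simplex with vertices in this order, K has dimension 2 with simplices:

  0-simplices (4): [v_0], [v_1], [v_2], [v_3]
  1-simplices (6): [v_0,v_1], [v_0,v_2], [v_0,v_3], [v_1,v_2], [v_1,v_3], [v_2,v_3]
  2-simplices (4): [v_0,v_1,v_2], [v_0,v_1,v_3], [v_0,v_2,v_3], [v_1,v_2,v_3]

Hence C_0 ≅ Z^4, C_1 ≅ Z^6, C_2 ≅ Z^4.

Boundary ∂_1: C_1 → C_0 maps an edge to its endpoints' difference, ∂[p,q] = q − p. For instance
  ∂[v_0,v_2] = [v_2] − [v_0].
The resulting 4×6 matrix has rank 3, and its Smith normal form has invariant factors (1,1,1).

The boundary map ∂_2: C_2 → C_1 acts by ∂[p,q,r] = [q,r] − [p,r] + [p,q]. For instance
  ∂[v_1,v_2,v_3] = [v_2,v_3] − [v_1,v_3] + [v_1,v_2],
  ∂[v_0,v_1,v_3] = [v_1,v_3] − [v_0,v_3] + [v_0,v_1].
As a 6×4 matrix over Z this has rank 3, with invariant factors (1,1,1).

Computing H_k = (kernel of ∂_k) / (image of ∂_{k+1}):

  H_0: rank C_0 − rank ∂_1 = 4 − 3 = 1, and the invariant factors of ∂_1 are all 1, so H_0 = Z.
  H_1: rank ker ∂_1 − rank ∂_2 = (6 − 3) − 3 = 0, and the invariant factors of ∂_2 are all 1, so H_1 = 0.
  H_2: rank ker ∂_2 − rank ∂_3 = (4 − 3) − 0 = 1, and there is no ∂_3, so H_2 = Z.

As a check, the Euler characteristic is 4 − 6 + 4 = 2, which agrees with 1 − 0 + 1 = 2.

H_0 ≅ Z,  H_1 = 0,  H_2 ≅ Z.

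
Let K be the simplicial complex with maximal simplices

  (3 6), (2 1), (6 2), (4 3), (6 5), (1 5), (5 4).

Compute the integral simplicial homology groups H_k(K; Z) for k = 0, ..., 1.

Order the vertices as 1 < 2 < 3 < 4 < 5 < 6. Listing each simplex with vertices in this order, K has dimension 1 with simplices:

  0-simplices (6): [1], [2], [3], [4], [5], [6]
  1-simplices (7): [1,2], [1,5], [2,6], [3,4], [3,6], [4,5], [5,6]

Hence C_0 ≅ Z^6, C_1 ≅ Z^7.

The boundary map ∂_1: C_1 → C_0 maps an edge to its endpoints' difference, ∂[p,q] = q − p. For instance
  ∂[5,6] = [6] − [5].
The resulting 6×7 matrix has rank 5, and its Smith normal form has invariant factors (1,1,1,1,1).

Reading off H_k = ker ∂_k / im ∂_{k+1}:

  H_0: rank C_0 − rank ∂_1 = 6 − 5 = 1, and the invariant factors of ∂_1 are all 1, so H_0 ≅ Z.
  H_1: rank ker ∂_1 − rank ∂_2 = (7 − 5) − 0 = 2, and there is no ∂_2, so H_1 ≅ Z^2.

H_0 = Z,  H_1 = Z^2.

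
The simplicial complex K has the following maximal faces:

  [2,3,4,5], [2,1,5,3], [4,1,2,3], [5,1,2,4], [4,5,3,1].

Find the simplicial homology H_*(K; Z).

H_0 = Z,  H_1 = 0,  H_2 = 0,  H_3 = Z.

We work with the vertex ordering 1 < 2 < 3 < 4 < 5. The simplices of K, each written with vertices in increasing order, are:

  0-simplices (5): [1], [2], [3], [4], [5]
  1-simplices (10): [1,2], [1,3], [1,4], [1,5], [2,3], [2,4], [2,5], [3,4], [3,5], [4,5]
  2-simplices (10): [1,2,3], [1,2,4], [1,2,5], [1,3,4], [1,3,5], [1,4,5], [2,3,4], [2,3,5], [2,4,5], [3,4,5]
  3-simplices (5): [1,2,3,4], [1,2,3,5], [1,2,4,5], [1,3,4,5], [2,3,4,5]

Hence C_0 ≅ Z^5, C_1 ≅ Z^10, C_2 ≅ Z^10, C_3 ≅ Z^5.

∂_1: C_1 → C_0 sends each edge [p,q] (with p < q) to q − p.
This gives a 5×10 integer matrix of rank 4; reducing to Smith normal form yields diagonal entries (1,1,1,1).

Boundary ∂_2: C_2 → C_1 acts by ∂[p,q,r] = [q,r] − [p,r] + [p,q]. For instance
  ∂[3,4,5] = [4,5] − [3,5] + [3,4],
  ∂[2,3,4] = [3,4] − [2,4] + [2,3].
As a 10×10 matrix over Z this has rank 6, with invariant factors (1,1,1,1,1,1).

The boundary map ∂_3: C_3 → C_2 sends each 3-simplex σ to the alternating sum Σ_i (−1)^i (σ with its i-th vertex removed). For instance
  ∂[1,2,3,5] = [2,3,5] − [1,3,5] + [1,2,5] − [1,2,3],
  ∂[2,3,4,5] = [3,4,5] − [2,4,5] + [2,3,5] − [2,3,4].
The 10×5 boundary matrix has rank 4 and Smith normal form diag(1,1,1,1).

Now H_k = ker ∂_k / im ∂_{k+1}, so:

  H_0: rank C_0 − rank ∂_1 = 5 − 4 = 1, and the invariant factors of ∂_1 are all 1, so H_0 = Z.
  H_1: rank ker ∂_1 − rank ∂_2 = (10 − 4) − 6 = 0, and the invariant factors of ∂_2 are all 1, so H_1 = 0.
  H_2: rank ker ∂_2 − rank ∂_3 = (10 − 6) − 4 = 0, and the invariant factors of ∂_3 are all 1, so H_2 = 0.
  H_3: rank ker ∂_3 − rank ∂_4 = (5 − 4) − 0 = 1, and there is no ∂_4, so H_3 = Z.

As a check, the Euler characteristic is 5 − 10 + 10 − 5 = 0, which agrees with 1 − 0 + 0 − 1 = 0.
(K is a triangulation of the 3-sphere S^3.)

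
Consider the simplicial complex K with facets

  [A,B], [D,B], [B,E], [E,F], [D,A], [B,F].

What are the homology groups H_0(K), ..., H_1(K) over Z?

H_0 = Z,  H_1 = Z^2.

Take the total order A < B < D < E < F on the vertex set. Then K (dimension 1) consists of the simplices:

  0-simplices (5): A, B, D, E, F
  1-simplices (6): AB, AD, BD, BE, BF, EF

so the chain groups are C_0 ≅ Z^5, C_1 ≅ Z^6.

∂_1: C_1 → C_0 sends each edge [p,q] (with p < q) to q − p.
As a 5×6 matrix over Z this has rank 4, with invariant factors (1,1,1,1).

Now H_k = ker ∂_k / im ∂_{k+1}, so:

  H_0: rank C_0 − rank ∂_1 = 5 − 4 = 1, and the invariant factors of ∂_1 are all 1, so H_0 = Z.
  H_1: rank ker ∂_1 − rank ∂_2 = (6 − 4) − 0 = 2, and there is no ∂_2, so H_1 = Z^2.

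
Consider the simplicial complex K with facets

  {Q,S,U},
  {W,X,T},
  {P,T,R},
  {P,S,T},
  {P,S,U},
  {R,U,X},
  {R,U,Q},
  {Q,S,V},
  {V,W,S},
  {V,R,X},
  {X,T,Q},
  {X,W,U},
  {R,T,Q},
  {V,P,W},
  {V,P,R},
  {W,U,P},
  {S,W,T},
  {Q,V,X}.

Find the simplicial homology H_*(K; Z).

Fix the vertex order P < Q < R < S < T < U < V < W < X and write every simplex with vertices in increasing order. Then dim K = 2 and the simplices of K are:

  0-simplices (9): P, Q, R, S, T, U, V, W, X
  1-simplices (27): PR, PS, PT, PU, PV, PW, QR, QS, QT, QU, QV, QX, RT, RU, RV, RX, ST, SU, SV, SW, TW, TX, UW, UX, VW, VX, WX
  2-simplices (18): PRT, PRV, PST, PSU, PUW, PVW, QRT, QRU, QSU, QSV, QTX, QVX, RUX, RVX, STW, SVW, TWX, UWX

Hence C_0 ≅ Z^9, C_1 ≅ Z^27, C_2 ≅ Z^18.

∂_1: C_1 → C_0 maps an edge to its endpoints' difference, ∂[p,q] = q − p. For instance
  ∂RU = U − R.
The 9×27 boundary matrix has rank 8 and Smith normal form diag(1,1,1,1,1,1,1,1).

∂_2: C_2 → C_1 maps a triangle to the signed sum of its edges. For instance
  ∂PST = ST − PT + PS,
  ∂PSU = SU − PU + PS.
The resulting 27×18 matrix has rank 18, and its Smith normal form has invariant factors (1,1,1,1,1,1,1,1,1,1,1,1,1,1,1,1,1,2).

Computing H_k = (kernel of ∂_k) / (image of ∂_{k+1}):

  H_0: rank C_0 − rank ∂_1 = 9 − 8 = 1, and the invariant factors of ∂_1 are all 1, so H_0 ≅ Z.
  H_1: rank ker ∂_1 − rank ∂_2 = (27 − 8) − 18 = 1, and ∂_2 has invariant factor 2 > 1, so H_1 ≅ Z ⊕ Z/2.
  H_2: rank ker ∂_2 − rank ∂_3 = (18 − 18) − 0 = 0, and there is no ∂_3, so H_2 ≅ 0.

As a check, the Euler characteristic is 9 − 27 + 18 = 0, which agrees with 1 − 1 + 0 = 0.

H_0 = Z,  H_1 = Z ⊕ Z/2,  H_2 = 0.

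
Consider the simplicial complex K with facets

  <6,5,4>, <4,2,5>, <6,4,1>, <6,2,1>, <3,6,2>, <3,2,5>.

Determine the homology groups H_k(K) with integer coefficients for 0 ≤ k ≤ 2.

Order the vertices as 1 < 2 < 3 < 4 < 5 < 6. Listing each simplex with vertices in this order, K has dimension 2 with simplices:

  0-simplices (6): [1], [2], [3], [4], [5], [6]
  1-simplices (12): [1,2], [1,4], [1,6], [2,3], [2,4], [2,5], [2,6], [3,5], [3,6], [4,5], [4,6], [5,6]
  2-simplices (6): [1,2,6], [1,4,6], [2,3,5], [2,3,6], [2,4,5], [4,5,6]

so the chain groups are C_0 ≅ Z^6, C_1 ≅ Z^12, C_2 ≅ Z^6.

The boundary map ∂_1: C_1 → C_0 is given by ∂[p,q] = [q] − [p].
The resulting 6×12 matrix has rank 5, and its Smith normal form has invariant factors (1,1,1,1,1).

∂_2: C_2 → C_1 sends each 2-simplex [p,q,r] to [q,r] − [p,r] + [p,q]. For instance
  ∂[1,4,6] = [4,6] − [1,6] + [1,4],
  ∂[2,3,6] = [3,6] − [2,6] + [2,3].
As a 12×6 matrix over Z this has rank 6, with invariant factors (1,1,1,1,1,1).

Reading off H_k = ker ∂_k / im ∂_{k+1}:

  H_0: rank C_0 − rank ∂_1 = 6 − 5 = 1, and the invariant factors of ∂_1 are all 1, so H_0 ≅ Z.
  H_1: rank ker ∂_1 − rank ∂_2 = (12 − 5) − 6 = 1, and the invariant factors of ∂_2 are all 1, so H_1 ≅ Z.
  H_2: rank ker ∂_2 − rank ∂_3 = (6 − 6) − 0 = 0, and there is no ∂_3, so H_2 ≅ 0.

(K is a triangulation of the cylinder S^1 x I.)

H_0 = Z,  H_1 = Z,  H_2 = 0.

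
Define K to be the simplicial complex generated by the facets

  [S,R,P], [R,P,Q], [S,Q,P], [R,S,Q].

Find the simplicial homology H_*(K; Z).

K has 4 vertices, 6 edges, 4 triangles.
rank ∂_0 = 0, rank ∂_1 = 3 ⇒ b_0 = 4 − 0 − 3 = 1; all invariant factors of ∂_1 are 1 so no torsion. So H_0 = Z.
rank ∂_1 = 3, rank ∂_2 = 3 ⇒ b_1 = 6 − 3 − 3 = 0; all invariant factors of ∂_2 are 1 so no torsion. So H_1 = 0.
rank ∂_2 = 3, rank ∂_3 = 0 ⇒ b_2 = 4 − 3 − 0 = 1. So H_2 = Z.

H_0 = Z,  H_1 = 0,  H_2 = Z.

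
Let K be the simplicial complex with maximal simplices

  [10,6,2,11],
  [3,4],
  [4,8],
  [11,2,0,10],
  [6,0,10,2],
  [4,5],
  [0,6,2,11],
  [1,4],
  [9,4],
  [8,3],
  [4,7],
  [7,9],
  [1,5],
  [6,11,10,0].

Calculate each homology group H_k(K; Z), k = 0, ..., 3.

Fix the vertex order 0 < 1 < 2 < 3 < 4 < 5 < 6 < 7 < 8 < 9 < 10 < 11 and write every simplex with vertices in increasing order. Then dim K = 3 and the simplices of K are:

  0-simplices (12): [0], [1], [2], [3], [4], [5], [6], [7], [8], [9], [10], [11]
  1-simplices (19): [0,2], [0,6], [0,10], [0,11], [1,4], [1,5], [2,6], [2,10], [2,11], [3,4], [3,8], [4,5], [4,7], [4,8], [4,9], [6,10], [6,11], [7,9], [10,11]
  2-simplices (10): [0,2,6], [0,2,10], [0,2,11], [0,6,10], [0,6,11], [0,10,11], [2,6,10], [2,6,11], [2,10,11], [6,10,11]
  3-simplices (5): [0,2,6,10], [0,2,6,11], [0,2,10,11], [0,6,10,11], [2,6,10,11]

so the chain groups are C_0 ≅ Z^12, C_1 ≅ Z^19, C_2 ≅ Z^10, C_3 ≅ Z^5.

The boundary map ∂_1: C_1 → C_0 maps an edge to its endpoints' difference, ∂[p,q] = q − p.
The 12×19 boundary matrix has rank 10 and Smith normal form diag(1,1,1,1,1,1,1,1,1,1).

The boundary map ∂_2: C_2 → C_1 maps a triangle to the signed sum of its edges. For instance
  ∂[0,6,10] = [6,10] − [0,10] + [0,6],
  ∂[0,2,6] = [2,6] − [0,6] + [0,2].
The resulting 19×10 matrix has rank 6, and its Smith normal form has invariant factors (1,1,1,1,1,1).

Boundary ∂_3: C_3 → C_2 sends each 3-simplex σ to the alternating sum Σ_i (−1)^i (σ with its i-th vertex removed). For instance
  ∂[0,2,10,11] = [2,10,11] − [0,10,11] + [0,2,11] − [0,2,10],
  ∂[2,6,10,11] = [6,10,11] − [2,10,11] + [2,6,11] − [2,6,10].
The 10×5 boundary matrix has rank 4 and Smith normal form diag(1,1,1,1).

Now H_k = ker ∂_k / im ∂_{k+1}, so:

  H_0: rank C_0 − rank ∂_1 = 12 − 10 = 2, and the invariant factors of ∂_1 are all 1, so H_0 ≅ Z^2.
  H_1: rank ker ∂_1 − rank ∂_2 = (19 − 10) − 6 = 3, and the invariant factors of ∂_2 are all 1, so H_1 ≅ Z^3.
  H_2: rank ker ∂_2 − rank ∂_3 = (10 − 6) − 4 = 0, and the invariant factors of ∂_3 are all 1, so H_2 ≅ 0.
  H_3: rank ker ∂_3 − rank ∂_4 = (5 − 4) − 0 = 1, and there is no ∂_4, so H_3 ≅ Z.

As a check, the Euler characteristic is 12 − 19 + 10 − 5 = -2, which agrees with 2 − 3 + 0 − 1 = -2.

H_0 ≅ Z^2,  H_1 ≅ Z^3,  H_2 = 0,  H_3 ≅ Z.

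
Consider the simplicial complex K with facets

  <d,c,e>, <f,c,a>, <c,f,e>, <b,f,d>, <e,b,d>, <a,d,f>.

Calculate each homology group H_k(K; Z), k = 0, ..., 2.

H_0 ≅ Z,  H_1 ≅ Z,  H_2 = 0.

Order the vertices as a < b < c < d < e < f. Listing each simplex with vertices in this order, K has dimension 2 with simplices:

  0-simplices (6): a, b, c, d, e, f
  1-simplices (12): ac, ad, af, bd, be, bf, cd, ce, cf, de, df, ef
  2-simplices (6): acf, adf, bde, bdf, cde, cef

giving chain groups C_0 ≅ Z^6, C_1 ≅ Z^12, C_2 ≅ Z^6.

∂_1: C_1 → C_0 is given by ∂[p,q] = [q] − [p].
As a 6×12 matrix over Z this has rank 5, with invariant factors (1,1,1,1,1).

∂_2: C_2 → C_1 sends each 2-simplex [p,q,r] to [q,r] − [p,r] + [p,q]. For instance
  ∂bde = de − be + bd,
  ∂acf = cf − af + ac.
The 12×6 boundary matrix has rank 6 and Smith normal form diag(1,1,1,1,1,1).

Reading off H_k = ker ∂_k / im ∂_{k+1}:

  H_0: rank C_0 − rank ∂_1 = 6 − 5 = 1, and the invariant factors of ∂_1 are all 1, so H_0 ≅ Z.
  H_1: rank ker ∂_1 − rank ∂_2 = (12 − 5) − 6 = 1, and the invariant factors of ∂_2 are all 1, so H_1 ≅ Z.
  H_2: rank ker ∂_2 − rank ∂_3 = (6 − 6) − 0 = 0, and there is no ∂_3, so H_2 ≅ 0.

As a check, the Euler characteristic is 6 − 12 + 6 = 0, which agrees with 1 − 1 + 0 = 0.
(K is a triangulation of the cylinder S^1 x I.)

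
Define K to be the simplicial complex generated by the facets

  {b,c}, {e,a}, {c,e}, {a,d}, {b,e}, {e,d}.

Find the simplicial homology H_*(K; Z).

H_0 = Z,  H_1 = Z^2.

K has 5 vertices, 6 edges.
rank ∂_0 = 0, rank ∂_1 = 4 ⇒ b_0 = 5 − 0 − 4 = 1; all invariant factors of ∂_1 are 1 so no torsion. So H_0 ≅ Z.
rank ∂_1 = 4, rank ∂_2 = 0 ⇒ b_1 = 6 − 4 − 0 = 2. So H_1 ≅ Z^2.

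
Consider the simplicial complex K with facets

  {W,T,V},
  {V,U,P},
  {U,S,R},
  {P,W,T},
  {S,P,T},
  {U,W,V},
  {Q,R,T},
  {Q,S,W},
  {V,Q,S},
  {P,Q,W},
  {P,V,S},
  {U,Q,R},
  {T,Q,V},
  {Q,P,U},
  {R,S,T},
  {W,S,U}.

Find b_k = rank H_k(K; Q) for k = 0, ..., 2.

Take the total order P < Q < R < S < T < U < V < W on the vertex set. Then K (dimension 2) consists of the simplices:

  0-simplices (8): P, Q, R, S, T, U, V, W
  1-simplices (24): PQ, PS, PT, PU, PV, PW, QR, QS, QT, QU, QV, QW, RS, RT, RU, ST, SU, SV, SW, TV, TW, UV, UW, VW
  2-simplices (16): PQU, PQW, PST, PSV, PTW, PUV, QRT, QRU, QSV, QSW, QTV, RST, RSU, SUW, TVW, UVW

Hence C_0 ≅ Z^8, C_1 ≅ Z^24, C_2 ≅ Z^16.

Boundary ∂_1: C_1 → C_0 sends each edge [p,q] (with p < q) to q − p.
As a 8×24 matrix over Z this has rank 7, with invariant factors (1,1,1,1,1,1,1).

∂_2: C_2 → C_1 maps a triangle to the signed sum of its edges. For instance
  ∂UVW = VW − UW + UV,
  ∂QRU = RU − QU + QR.
As a 24×16 matrix over Z this has rank 15, with invariant factors (1,1,1,1,1,1,1,1,1,1,1,1,1,1,1).

Computing H_k = (kernel of ∂_k) / (image of ∂_{k+1}):

  H_0: rank C_0 − rank ∂_1 = 8 − 7 = 1, and the invariant factors of ∂_1 are all 1, so H_0 = Z.
  H_1: rank ker ∂_1 − rank ∂_2 = (24 − 7) − 15 = 2, and the invariant factors of ∂_2 are all 1, so H_1 = Z^2.
  H_2: rank ker ∂_2 − rank ∂_3 = (16 − 15) − 0 = 1, and there is no ∂_3, so H_2 = Z.

As a check, the Euler characteristic is 8 − 24 + 16 = 0, which agrees with 1 − 2 + 1 = 0.

Hence the Betti numbers are b_0 = 1, b_1 = 2, b_2 = 1.

b_0 = 1, b_1 = 2, b_2 = 1.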